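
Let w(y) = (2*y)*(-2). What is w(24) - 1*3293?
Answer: -3389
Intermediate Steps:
w(y) = -4*y
w(24) - 1*3293 = -4*24 - 1*3293 = -96 - 3293 = -3389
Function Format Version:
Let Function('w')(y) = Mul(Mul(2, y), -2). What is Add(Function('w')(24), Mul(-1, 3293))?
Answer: -3389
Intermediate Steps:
Function('w')(y) = Mul(-4, y)
Add(Function('w')(24), Mul(-1, 3293)) = Add(Mul(-4, 24), Mul(-1, 3293)) = Add(-96, -3293) = -3389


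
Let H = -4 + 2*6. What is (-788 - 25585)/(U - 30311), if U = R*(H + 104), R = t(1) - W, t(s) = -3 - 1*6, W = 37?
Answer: 8791/11821 ≈ 0.74368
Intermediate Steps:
H = 8 (H = -4 + 12 = 8)
t(s) = -9 (t(s) = -3 - 6 = -9)
R = -46 (R = -9 - 1*37 = -9 - 37 = -46)
U = -5152 (U = -46*(8 + 104) = -46*112 = -5152)
(-788 - 25585)/(U - 30311) = (-788 - 25585)/(-5152 - 30311) = -26373/(-35463) = -26373*(-1/35463) = 8791/11821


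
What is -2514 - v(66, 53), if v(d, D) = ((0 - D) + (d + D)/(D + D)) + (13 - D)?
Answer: -256745/106 ≈ -2422.1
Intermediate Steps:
v(d, D) = 13 - 2*D + (D + d)/(2*D) (v(d, D) = (-D + (D + d)/((2*D))) + (13 - D) = (-D + (D + d)*(1/(2*D))) + (13 - D) = (-D + (D + d)/(2*D)) + (13 - D) = 13 - 2*D + (D + d)/(2*D))
-2514 - v(66, 53) = -2514 - (66 - 1*53*(-27 + 4*53))/(2*53) = -2514 - (66 - 1*53*(-27 + 212))/(2*53) = -2514 - (66 - 1*53*185)/(2*53) = -2514 - (66 - 9805)/(2*53) = -2514 - (-9739)/(2*53) = -2514 - 1*(-9739/106) = -2514 + 9739/106 = -256745/106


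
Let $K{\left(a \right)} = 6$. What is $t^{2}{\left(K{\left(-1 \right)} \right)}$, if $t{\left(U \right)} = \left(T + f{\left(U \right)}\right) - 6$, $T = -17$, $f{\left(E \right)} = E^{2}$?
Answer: $169$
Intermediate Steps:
$t{\left(U \right)} = -23 + U^{2}$ ($t{\left(U \right)} = \left(-17 + U^{2}\right) - 6 = -23 + U^{2}$)
$t^{2}{\left(K{\left(-1 \right)} \right)} = \left(-23 + 6^{2}\right)^{2} = \left(-23 + 36\right)^{2} = 13^{2} = 169$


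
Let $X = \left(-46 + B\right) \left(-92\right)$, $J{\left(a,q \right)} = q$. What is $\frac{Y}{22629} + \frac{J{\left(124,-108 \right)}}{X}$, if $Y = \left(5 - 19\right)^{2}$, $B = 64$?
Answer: $\frac{76903}{1040934} \approx 0.073879$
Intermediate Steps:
$Y = 196$ ($Y = \left(-14\right)^{2} = 196$)
$X = -1656$ ($X = \left(-46 + 64\right) \left(-92\right) = 18 \left(-92\right) = -1656$)
$\frac{Y}{22629} + \frac{J{\left(124,-108 \right)}}{X} = \frac{196}{22629} - \frac{108}{-1656} = 196 \cdot \frac{1}{22629} - - \frac{3}{46} = \frac{196}{22629} + \frac{3}{46} = \frac{76903}{1040934}$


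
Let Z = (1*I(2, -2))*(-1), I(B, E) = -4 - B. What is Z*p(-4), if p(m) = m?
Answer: -24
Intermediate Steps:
Z = 6 (Z = (1*(-4 - 1*2))*(-1) = (1*(-4 - 2))*(-1) = (1*(-6))*(-1) = -6*(-1) = 6)
Z*p(-4) = 6*(-4) = -24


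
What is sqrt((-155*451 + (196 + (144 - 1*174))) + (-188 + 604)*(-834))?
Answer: I*sqrt(416683) ≈ 645.51*I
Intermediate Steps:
sqrt((-155*451 + (196 + (144 - 1*174))) + (-188 + 604)*(-834)) = sqrt((-69905 + (196 + (144 - 174))) + 416*(-834)) = sqrt((-69905 + (196 - 30)) - 346944) = sqrt((-69905 + 166) - 346944) = sqrt(-69739 - 346944) = sqrt(-416683) = I*sqrt(416683)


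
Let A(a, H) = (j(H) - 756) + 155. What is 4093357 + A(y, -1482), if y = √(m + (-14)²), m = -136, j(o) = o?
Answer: 4091274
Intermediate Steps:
y = 2*√15 (y = √(-136 + (-14)²) = √(-136 + 196) = √60 = 2*√15 ≈ 7.7460)
A(a, H) = -601 + H (A(a, H) = (H - 756) + 155 = (-756 + H) + 155 = -601 + H)
4093357 + A(y, -1482) = 4093357 + (-601 - 1482) = 4093357 - 2083 = 4091274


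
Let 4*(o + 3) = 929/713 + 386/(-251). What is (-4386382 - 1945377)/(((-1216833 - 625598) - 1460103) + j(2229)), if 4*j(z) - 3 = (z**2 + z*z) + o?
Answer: 18130409374672/2343165464447 ≈ 7.7376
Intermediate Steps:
o = -2189595/715852 (o = -3 + (929/713 + 386/(-251))/4 = -3 + (929*(1/713) + 386*(-1/251))/4 = -3 + (929/713 - 386/251)/4 = -3 + (1/4)*(-42039/178963) = -3 - 42039/715852 = -2189595/715852 ≈ -3.0587)
j(z) = -42039/2863408 + z**2/2 (j(z) = 3/4 + ((z**2 + z*z) - 2189595/715852)/4 = 3/4 + ((z**2 + z**2) - 2189595/715852)/4 = 3/4 + (2*z**2 - 2189595/715852)/4 = 3/4 + (-2189595/715852 + 2*z**2)/4 = 3/4 + (-2189595/2863408 + z**2/2) = -42039/2863408 + z**2/2)
(-4386382 - 1945377)/(((-1216833 - 625598) - 1460103) + j(2229)) = (-4386382 - 1945377)/(((-1216833 - 625598) - 1460103) + (-42039/2863408 + (1/2)*2229**2)) = -6331759/((-1842431 - 1460103) + (-42039/2863408 + (1/2)*4968441)) = -6331759/(-3302534 + (-42039/2863408 + 4968441/2)) = -6331759/(-3302534 + 7113336811425/2863408) = -6331759/(-2343165464447/2863408) = -6331759*(-2863408/2343165464447) = 18130409374672/2343165464447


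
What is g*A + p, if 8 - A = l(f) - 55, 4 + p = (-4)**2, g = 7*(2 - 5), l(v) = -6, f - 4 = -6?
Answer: -1437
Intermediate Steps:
f = -2 (f = 4 - 6 = -2)
g = -21 (g = 7*(-3) = -21)
p = 12 (p = -4 + (-4)**2 = -4 + 16 = 12)
A = 69 (A = 8 - (-6 - 55) = 8 - 1*(-61) = 8 + 61 = 69)
g*A + p = -21*69 + 12 = -1449 + 12 = -1437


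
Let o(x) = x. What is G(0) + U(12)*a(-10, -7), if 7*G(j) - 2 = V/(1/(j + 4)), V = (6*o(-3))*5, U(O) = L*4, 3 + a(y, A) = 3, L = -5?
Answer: -358/7 ≈ -51.143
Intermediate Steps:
a(y, A) = 0 (a(y, A) = -3 + 3 = 0)
U(O) = -20 (U(O) = -5*4 = -20)
V = -90 (V = (6*(-3))*5 = -18*5 = -90)
G(j) = -358/7 - 90*j/7 (G(j) = 2/7 + (-(360 + 90*j))/7 = 2/7 + (-90*(4 + j))/7 = 2/7 + (-360 - 90*j)/7 = 2/7 + (-360/7 - 90*j/7) = -358/7 - 90*j/7)
G(0) + U(12)*a(-10, -7) = (-358/7 - 90/7*0) - 20*0 = (-358/7 + 0) + 0 = -358/7 + 0 = -358/7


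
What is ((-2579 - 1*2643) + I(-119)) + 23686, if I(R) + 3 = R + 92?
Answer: 18434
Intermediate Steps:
I(R) = 89 + R (I(R) = -3 + (R + 92) = -3 + (92 + R) = 89 + R)
((-2579 - 1*2643) + I(-119)) + 23686 = ((-2579 - 1*2643) + (89 - 119)) + 23686 = ((-2579 - 2643) - 30) + 23686 = (-5222 - 30) + 23686 = -5252 + 23686 = 18434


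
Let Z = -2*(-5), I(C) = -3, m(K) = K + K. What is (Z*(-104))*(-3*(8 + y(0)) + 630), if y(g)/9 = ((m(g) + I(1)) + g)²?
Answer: -377520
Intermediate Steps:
m(K) = 2*K
Z = 10
y(g) = 9*(-3 + 3*g)² (y(g) = 9*((2*g - 3) + g)² = 9*((-3 + 2*g) + g)² = 9*(-3 + 3*g)²)
(Z*(-104))*(-3*(8 + y(0)) + 630) = (10*(-104))*(-3*(8 + 81*(-1 + 0)²) + 630) = -1040*(-3*(8 + 81*(-1)²) + 630) = -1040*(-3*(8 + 81*1) + 630) = -1040*(-3*(8 + 81) + 630) = -1040*(-3*89 + 630) = -1040*(-267 + 630) = -1040*363 = -377520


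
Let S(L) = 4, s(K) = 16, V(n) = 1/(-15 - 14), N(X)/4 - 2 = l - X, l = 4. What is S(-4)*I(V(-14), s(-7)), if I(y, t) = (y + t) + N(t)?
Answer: -2788/29 ≈ -96.138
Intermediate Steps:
N(X) = 24 - 4*X (N(X) = 8 + 4*(4 - X) = 8 + (16 - 4*X) = 24 - 4*X)
V(n) = -1/29 (V(n) = 1/(-29) = -1/29)
I(y, t) = 24 + y - 3*t (I(y, t) = (y + t) + (24 - 4*t) = (t + y) + (24 - 4*t) = 24 + y - 3*t)
S(-4)*I(V(-14), s(-7)) = 4*(24 - 1/29 - 3*16) = 4*(24 - 1/29 - 48) = 4*(-697/29) = -2788/29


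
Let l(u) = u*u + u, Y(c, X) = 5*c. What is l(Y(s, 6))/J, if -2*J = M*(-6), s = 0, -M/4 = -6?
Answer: 0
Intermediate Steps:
M = 24 (M = -4*(-6) = 24)
l(u) = u + u**2 (l(u) = u**2 + u = u + u**2)
J = 72 (J = -12*(-6) = -1/2*(-144) = 72)
l(Y(s, 6))/J = ((5*0)*(1 + 5*0))/72 = (0*(1 + 0))*(1/72) = (0*1)*(1/72) = 0*(1/72) = 0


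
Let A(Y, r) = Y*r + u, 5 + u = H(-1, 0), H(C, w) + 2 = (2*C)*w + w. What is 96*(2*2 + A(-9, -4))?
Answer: 3168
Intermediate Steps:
H(C, w) = -2 + w + 2*C*w (H(C, w) = -2 + ((2*C)*w + w) = -2 + (2*C*w + w) = -2 + (w + 2*C*w) = -2 + w + 2*C*w)
u = -7 (u = -5 + (-2 + 0 + 2*(-1)*0) = -5 + (-2 + 0 + 0) = -5 - 2 = -7)
A(Y, r) = -7 + Y*r (A(Y, r) = Y*r - 7 = -7 + Y*r)
96*(2*2 + A(-9, -4)) = 96*(2*2 + (-7 - 9*(-4))) = 96*(4 + (-7 + 36)) = 96*(4 + 29) = 96*33 = 3168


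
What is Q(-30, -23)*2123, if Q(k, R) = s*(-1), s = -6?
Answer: 12738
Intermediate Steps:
Q(k, R) = 6 (Q(k, R) = -6*(-1) = 6)
Q(-30, -23)*2123 = 6*2123 = 12738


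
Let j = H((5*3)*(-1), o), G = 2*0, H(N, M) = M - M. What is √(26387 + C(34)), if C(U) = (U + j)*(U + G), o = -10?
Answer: √27543 ≈ 165.96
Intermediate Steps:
H(N, M) = 0
G = 0
j = 0
C(U) = U² (C(U) = (U + 0)*(U + 0) = U*U = U²)
√(26387 + C(34)) = √(26387 + 34²) = √(26387 + 1156) = √27543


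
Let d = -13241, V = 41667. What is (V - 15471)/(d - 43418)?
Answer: -26196/56659 ≈ -0.46235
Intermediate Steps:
(V - 15471)/(d - 43418) = (41667 - 15471)/(-13241 - 43418) = 26196/(-56659) = 26196*(-1/56659) = -26196/56659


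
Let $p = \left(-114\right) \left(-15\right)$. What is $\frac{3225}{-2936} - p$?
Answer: $- \frac{5023785}{2936} \approx -1711.1$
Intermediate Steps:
$p = 1710$
$\frac{3225}{-2936} - p = \frac{3225}{-2936} - 1710 = 3225 \left(- \frac{1}{2936}\right) - 1710 = - \frac{3225}{2936} - 1710 = - \frac{5023785}{2936}$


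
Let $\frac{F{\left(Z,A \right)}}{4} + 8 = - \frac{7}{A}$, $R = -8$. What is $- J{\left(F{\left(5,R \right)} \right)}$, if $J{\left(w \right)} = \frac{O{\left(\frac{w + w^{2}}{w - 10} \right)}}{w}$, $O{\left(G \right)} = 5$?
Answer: $\frac{10}{57} \approx 0.17544$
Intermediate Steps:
$F{\left(Z,A \right)} = -32 - \frac{28}{A}$ ($F{\left(Z,A \right)} = -32 + 4 \left(- \frac{7}{A}\right) = -32 - \frac{28}{A}$)
$J{\left(w \right)} = \frac{5}{w}$
$- J{\left(F{\left(5,R \right)} \right)} = - \frac{5}{-32 - \frac{28}{-8}} = - \frac{5}{-32 - - \frac{7}{2}} = - \frac{5}{-32 + \frac{7}{2}} = - \frac{5}{- \frac{57}{2}} = - \frac{5 \left(-2\right)}{57} = \left(-1\right) \left(- \frac{10}{57}\right) = \frac{10}{57}$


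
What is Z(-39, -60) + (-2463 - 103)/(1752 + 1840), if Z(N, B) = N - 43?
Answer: -148555/1796 ≈ -82.714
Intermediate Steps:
Z(N, B) = -43 + N
Z(-39, -60) + (-2463 - 103)/(1752 + 1840) = (-43 - 39) + (-2463 - 103)/(1752 + 1840) = -82 - 2566/3592 = -82 - 2566*1/3592 = -82 - 1283/1796 = -148555/1796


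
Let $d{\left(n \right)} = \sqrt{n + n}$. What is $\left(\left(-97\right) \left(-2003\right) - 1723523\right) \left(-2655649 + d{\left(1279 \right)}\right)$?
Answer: $4061103431568 - 1529232 \sqrt{2558} \approx 4.061 \cdot 10^{12}$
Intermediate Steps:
$d{\left(n \right)} = \sqrt{2} \sqrt{n}$ ($d{\left(n \right)} = \sqrt{2 n} = \sqrt{2} \sqrt{n}$)
$\left(\left(-97\right) \left(-2003\right) - 1723523\right) \left(-2655649 + d{\left(1279 \right)}\right) = \left(\left(-97\right) \left(-2003\right) - 1723523\right) \left(-2655649 + \sqrt{2} \sqrt{1279}\right) = \left(194291 - 1723523\right) \left(-2655649 + \sqrt{2558}\right) = - 1529232 \left(-2655649 + \sqrt{2558}\right) = 4061103431568 - 1529232 \sqrt{2558}$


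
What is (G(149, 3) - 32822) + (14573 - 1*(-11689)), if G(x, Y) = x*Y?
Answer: -6113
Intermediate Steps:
G(x, Y) = Y*x
(G(149, 3) - 32822) + (14573 - 1*(-11689)) = (3*149 - 32822) + (14573 - 1*(-11689)) = (447 - 32822) + (14573 + 11689) = -32375 + 26262 = -6113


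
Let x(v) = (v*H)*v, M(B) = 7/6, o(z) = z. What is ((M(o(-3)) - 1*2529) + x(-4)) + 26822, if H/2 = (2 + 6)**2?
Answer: 158053/6 ≈ 26342.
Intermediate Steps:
H = 128 (H = 2*(2 + 6)**2 = 2*8**2 = 2*64 = 128)
M(B) = 7/6 (M(B) = 7*(1/6) = 7/6)
x(v) = 128*v**2 (x(v) = (v*128)*v = (128*v)*v = 128*v**2)
((M(o(-3)) - 1*2529) + x(-4)) + 26822 = ((7/6 - 1*2529) + 128*(-4)**2) + 26822 = ((7/6 - 2529) + 128*16) + 26822 = (-15167/6 + 2048) + 26822 = -2879/6 + 26822 = 158053/6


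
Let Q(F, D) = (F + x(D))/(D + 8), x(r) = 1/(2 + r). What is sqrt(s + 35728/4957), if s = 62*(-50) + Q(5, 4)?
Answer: I*sqrt(10941847006738)/59484 ≈ 55.609*I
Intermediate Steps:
Q(F, D) = (F + 1/(2 + D))/(8 + D) (Q(F, D) = (F + 1/(2 + D))/(D + 8) = (F + 1/(2 + D))/(8 + D))
s = -223169/72 (s = 62*(-50) + (1 + 5*(2 + 4))/((2 + 4)*(8 + 4)) = -3100 + (1 + 5*6)/(6*12) = -3100 + (1/6)*(1/12)*(1 + 30) = -3100 + (1/6)*(1/12)*31 = -3100 + 31/72 = -223169/72 ≈ -3099.6)
sqrt(s + 35728/4957) = sqrt(-223169/72 + 35728/4957) = sqrt(-1103676317/356904) = I*sqrt(10941847006738)/59484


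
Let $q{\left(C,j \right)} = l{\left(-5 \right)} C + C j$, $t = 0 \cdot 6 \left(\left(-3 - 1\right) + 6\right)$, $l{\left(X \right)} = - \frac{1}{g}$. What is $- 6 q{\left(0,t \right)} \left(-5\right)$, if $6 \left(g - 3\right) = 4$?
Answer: $0$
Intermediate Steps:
$g = \frac{11}{3}$ ($g = 3 + \frac{1}{6} \cdot 4 = 3 + \frac{2}{3} = \frac{11}{3} \approx 3.6667$)
$l{\left(X \right)} = - \frac{3}{11}$ ($l{\left(X \right)} = - \frac{1}{\frac{11}{3}} = \left(-1\right) \frac{3}{11} = - \frac{3}{11}$)
$t = 0$ ($t = 0 \left(-4 + 6\right) = 0 \cdot 2 = 0$)
$q{\left(C,j \right)} = - \frac{3 C}{11} + C j$
$- 6 q{\left(0,t \right)} \left(-5\right) = - 6 \cdot \frac{1}{11} \cdot 0 \left(-3 + 11 \cdot 0\right) \left(-5\right) = - 6 \cdot \frac{1}{11} \cdot 0 \left(-3 + 0\right) \left(-5\right) = - 6 \cdot \frac{1}{11} \cdot 0 \left(-3\right) \left(-5\right) = \left(-6\right) 0 \left(-5\right) = 0 \left(-5\right) = 0$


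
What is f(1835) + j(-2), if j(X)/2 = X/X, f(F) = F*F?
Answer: 3367227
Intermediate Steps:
f(F) = F²
j(X) = 2 (j(X) = 2*(X/X) = 2*1 = 2)
f(1835) + j(-2) = 1835² + 2 = 3367225 + 2 = 3367227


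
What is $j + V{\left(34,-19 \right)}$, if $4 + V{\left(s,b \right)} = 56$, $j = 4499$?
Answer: $4551$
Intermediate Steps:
$V{\left(s,b \right)} = 52$ ($V{\left(s,b \right)} = -4 + 56 = 52$)
$j + V{\left(34,-19 \right)} = 4499 + 52 = 4551$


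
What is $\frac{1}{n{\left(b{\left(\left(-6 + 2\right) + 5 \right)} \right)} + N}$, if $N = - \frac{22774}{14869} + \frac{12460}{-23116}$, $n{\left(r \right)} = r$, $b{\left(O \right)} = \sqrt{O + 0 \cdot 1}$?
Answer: $- \frac{85927951}{91999930} \approx -0.934$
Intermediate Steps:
$b{\left(O \right)} = \sqrt{O}$ ($b{\left(O \right)} = \sqrt{O + 0} = \sqrt{O}$)
$N = - \frac{177927881}{85927951}$ ($N = \left(-22774\right) \frac{1}{14869} + 12460 \left(- \frac{1}{23116}\right) = - \frac{22774}{14869} - \frac{3115}{5779} = - \frac{177927881}{85927951} \approx -2.0707$)
$\frac{1}{n{\left(b{\left(\left(-6 + 2\right) + 5 \right)} \right)} + N} = \frac{1}{\sqrt{\left(-6 + 2\right) + 5} - \frac{177927881}{85927951}} = \frac{1}{\sqrt{-4 + 5} - \frac{177927881}{85927951}} = \frac{1}{\sqrt{1} - \frac{177927881}{85927951}} = \frac{1}{1 - \frac{177927881}{85927951}} = \frac{1}{- \frac{91999930}{85927951}} = - \frac{85927951}{91999930}$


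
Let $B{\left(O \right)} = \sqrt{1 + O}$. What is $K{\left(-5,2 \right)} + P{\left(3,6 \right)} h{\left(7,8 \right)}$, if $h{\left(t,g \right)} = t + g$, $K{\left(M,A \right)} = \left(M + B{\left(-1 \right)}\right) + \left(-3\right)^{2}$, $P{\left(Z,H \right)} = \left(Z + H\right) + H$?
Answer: $229$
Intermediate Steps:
$P{\left(Z,H \right)} = Z + 2 H$ ($P{\left(Z,H \right)} = \left(H + Z\right) + H = Z + 2 H$)
$K{\left(M,A \right)} = 9 + M$ ($K{\left(M,A \right)} = \left(M + \sqrt{1 - 1}\right) + \left(-3\right)^{2} = \left(M + \sqrt{0}\right) + 9 = \left(M + 0\right) + 9 = M + 9 = 9 + M$)
$h{\left(t,g \right)} = g + t$
$K{\left(-5,2 \right)} + P{\left(3,6 \right)} h{\left(7,8 \right)} = \left(9 - 5\right) + \left(3 + 2 \cdot 6\right) \left(8 + 7\right) = 4 + \left(3 + 12\right) 15 = 4 + 15 \cdot 15 = 4 + 225 = 229$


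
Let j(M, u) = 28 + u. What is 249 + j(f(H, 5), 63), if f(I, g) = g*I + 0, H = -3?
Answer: 340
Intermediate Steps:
f(I, g) = I*g (f(I, g) = I*g + 0 = I*g)
249 + j(f(H, 5), 63) = 249 + (28 + 63) = 249 + 91 = 340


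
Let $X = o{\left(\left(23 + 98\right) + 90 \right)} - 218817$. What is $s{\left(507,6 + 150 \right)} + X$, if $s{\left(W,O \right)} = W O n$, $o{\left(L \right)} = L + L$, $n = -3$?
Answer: $-455671$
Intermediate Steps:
$o{\left(L \right)} = 2 L$
$s{\left(W,O \right)} = - 3 O W$ ($s{\left(W,O \right)} = W O \left(-3\right) = O W \left(-3\right) = - 3 O W$)
$X = -218395$ ($X = 2 \left(\left(23 + 98\right) + 90\right) - 218817 = 2 \left(121 + 90\right) - 218817 = 2 \cdot 211 - 218817 = 422 - 218817 = -218395$)
$s{\left(507,6 + 150 \right)} + X = \left(-3\right) \left(6 + 150\right) 507 - 218395 = \left(-3\right) 156 \cdot 507 - 218395 = -237276 - 218395 = -455671$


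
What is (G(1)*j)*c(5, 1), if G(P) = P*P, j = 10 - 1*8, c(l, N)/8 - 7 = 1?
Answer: 128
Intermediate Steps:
c(l, N) = 64 (c(l, N) = 56 + 8*1 = 56 + 8 = 64)
j = 2 (j = 10 - 8 = 2)
G(P) = P²
(G(1)*j)*c(5, 1) = (1²*2)*64 = (1*2)*64 = 2*64 = 128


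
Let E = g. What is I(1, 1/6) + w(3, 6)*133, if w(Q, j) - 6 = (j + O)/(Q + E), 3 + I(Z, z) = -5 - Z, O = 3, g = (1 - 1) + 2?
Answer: 5142/5 ≈ 1028.4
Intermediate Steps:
g = 2 (g = 0 + 2 = 2)
E = 2
I(Z, z) = -8 - Z (I(Z, z) = -3 + (-5 - Z) = -8 - Z)
w(Q, j) = 6 + (3 + j)/(2 + Q) (w(Q, j) = 6 + (j + 3)/(Q + 2) = 6 + (3 + j)/(2 + Q))
I(1, 1/6) + w(3, 6)*133 = (-8 - 1*1) + ((15 + 6 + 6*3)/(2 + 3))*133 = (-8 - 1) + ((15 + 6 + 18)/5)*133 = -9 + ((⅕)*39)*133 = -9 + (39/5)*133 = -9 + 5187/5 = 5142/5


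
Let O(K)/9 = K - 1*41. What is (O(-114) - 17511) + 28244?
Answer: 9338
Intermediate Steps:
O(K) = -369 + 9*K (O(K) = 9*(K - 1*41) = 9*(K - 41) = 9*(-41 + K) = -369 + 9*K)
(O(-114) - 17511) + 28244 = ((-369 + 9*(-114)) - 17511) + 28244 = ((-369 - 1026) - 17511) + 28244 = (-1395 - 17511) + 28244 = -18906 + 28244 = 9338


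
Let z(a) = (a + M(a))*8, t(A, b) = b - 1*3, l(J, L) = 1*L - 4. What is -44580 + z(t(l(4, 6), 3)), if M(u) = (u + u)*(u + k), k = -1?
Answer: -44580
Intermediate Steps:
l(J, L) = -4 + L (l(J, L) = L - 4 = -4 + L)
M(u) = 2*u*(-1 + u) (M(u) = (u + u)*(u - 1) = (2*u)*(-1 + u) = 2*u*(-1 + u))
t(A, b) = -3 + b (t(A, b) = b - 3 = -3 + b)
z(a) = 8*a + 16*a*(-1 + a) (z(a) = (a + 2*a*(-1 + a))*8 = 8*a + 16*a*(-1 + a))
-44580 + z(t(l(4, 6), 3)) = -44580 + 8*(-3 + 3)*(-1 + 2*(-3 + 3)) = -44580 + 8*0*(-1 + 2*0) = -44580 + 8*0*(-1 + 0) = -44580 + 8*0*(-1) = -44580 + 0 = -44580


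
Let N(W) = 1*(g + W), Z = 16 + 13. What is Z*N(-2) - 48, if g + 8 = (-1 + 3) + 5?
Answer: -135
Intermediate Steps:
g = -1 (g = -8 + ((-1 + 3) + 5) = -8 + (2 + 5) = -8 + 7 = -1)
Z = 29
N(W) = -1 + W (N(W) = 1*(-1 + W) = -1 + W)
Z*N(-2) - 48 = 29*(-1 - 2) - 48 = 29*(-3) - 48 = -87 - 48 = -135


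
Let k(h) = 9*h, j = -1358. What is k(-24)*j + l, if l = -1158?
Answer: 292170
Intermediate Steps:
k(-24)*j + l = (9*(-24))*(-1358) - 1158 = -216*(-1358) - 1158 = 293328 - 1158 = 292170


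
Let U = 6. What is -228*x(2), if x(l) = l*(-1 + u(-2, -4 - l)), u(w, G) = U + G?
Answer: 456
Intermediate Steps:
u(w, G) = 6 + G
x(l) = l*(1 - l) (x(l) = l*(-1 + (6 + (-4 - l))) = l*(-1 + (2 - l)) = l*(1 - l))
-228*x(2) = -456*(1 - 1*2) = -456*(1 - 2) = -456*(-1) = -228*(-2) = 456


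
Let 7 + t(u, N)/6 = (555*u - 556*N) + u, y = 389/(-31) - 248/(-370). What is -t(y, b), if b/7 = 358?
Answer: 48172184286/5735 ≈ 8.3997e+6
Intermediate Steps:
b = 2506 (b = 7*358 = 2506)
y = -68121/5735 (y = 389*(-1/31) - 248*(-1/370) = -389/31 + 124/185 = -68121/5735 ≈ -11.878)
t(u, N) = -42 - 3336*N + 3336*u (t(u, N) = -42 + 6*((555*u - 556*N) + u) = -42 + 6*((-556*N + 555*u) + u) = -42 + 6*(-556*N + 556*u) = -42 + (-3336*N + 3336*u) = -42 - 3336*N + 3336*u)
-t(y, b) = -(-42 - 3336*2506 + 3336*(-68121/5735)) = -(-42 - 8360016 - 227251656/5735) = -1*(-48172184286/5735) = 48172184286/5735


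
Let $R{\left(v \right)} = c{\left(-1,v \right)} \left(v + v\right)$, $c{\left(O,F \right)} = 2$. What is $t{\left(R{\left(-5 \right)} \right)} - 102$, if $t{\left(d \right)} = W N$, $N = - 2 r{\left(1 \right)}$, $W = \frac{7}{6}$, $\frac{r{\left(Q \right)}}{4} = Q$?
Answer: $- \frac{334}{3} \approx -111.33$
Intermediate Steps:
$r{\left(Q \right)} = 4 Q$
$W = \frac{7}{6}$ ($W = 7 \cdot \frac{1}{6} = \frac{7}{6} \approx 1.1667$)
$R{\left(v \right)} = 4 v$ ($R{\left(v \right)} = 2 \left(v + v\right) = 2 \cdot 2 v = 4 v$)
$N = -8$ ($N = - 2 \cdot 4 \cdot 1 = \left(-2\right) 4 = -8$)
$t{\left(d \right)} = - \frac{28}{3}$ ($t{\left(d \right)} = \frac{7}{6} \left(-8\right) = - \frac{28}{3}$)
$t{\left(R{\left(-5 \right)} \right)} - 102 = - \frac{28}{3} - 102 = - \frac{334}{3}$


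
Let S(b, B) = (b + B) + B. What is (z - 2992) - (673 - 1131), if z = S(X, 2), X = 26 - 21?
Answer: -2525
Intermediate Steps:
X = 5
S(b, B) = b + 2*B (S(b, B) = (B + b) + B = b + 2*B)
z = 9 (z = 5 + 2*2 = 5 + 4 = 9)
(z - 2992) - (673 - 1131) = (9 - 2992) - (673 - 1131) = -2983 - 1*(-458) = -2983 + 458 = -2525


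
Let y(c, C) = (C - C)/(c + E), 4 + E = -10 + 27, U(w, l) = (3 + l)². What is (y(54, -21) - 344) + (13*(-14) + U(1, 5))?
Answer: -462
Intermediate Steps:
E = 13 (E = -4 + (-10 + 27) = -4 + 17 = 13)
y(c, C) = 0 (y(c, C) = (C - C)/(c + 13) = 0/(13 + c) = 0)
(y(54, -21) - 344) + (13*(-14) + U(1, 5)) = (0 - 344) + (13*(-14) + (3 + 5)²) = -344 + (-182 + 8²) = -344 + (-182 + 64) = -344 - 118 = -462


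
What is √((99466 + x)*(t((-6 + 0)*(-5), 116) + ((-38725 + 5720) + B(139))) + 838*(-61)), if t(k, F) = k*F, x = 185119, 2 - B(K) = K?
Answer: 2*I*√2110352847 ≈ 91877.0*I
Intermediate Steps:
B(K) = 2 - K
t(k, F) = F*k
√((99466 + x)*(t((-6 + 0)*(-5), 116) + ((-38725 + 5720) + B(139))) + 838*(-61)) = √((99466 + 185119)*(116*((-6 + 0)*(-5)) + ((-38725 + 5720) + (2 - 1*139))) + 838*(-61)) = √(284585*(116*(-6*(-5)) + (-33005 + (2 - 139))) - 51118) = √(284585*(116*30 + (-33005 - 137)) - 51118) = √(284585*(3480 - 33142) - 51118) = √(284585*(-29662) - 51118) = √(-8441360270 - 51118) = √(-8441411388) = 2*I*√2110352847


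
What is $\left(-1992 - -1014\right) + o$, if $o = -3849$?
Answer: $-4827$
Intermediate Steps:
$\left(-1992 - -1014\right) + o = \left(-1992 - -1014\right) - 3849 = \left(-1992 + 1014\right) - 3849 = -978 - 3849 = -4827$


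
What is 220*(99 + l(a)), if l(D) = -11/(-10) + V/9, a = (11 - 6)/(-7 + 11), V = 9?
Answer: 22242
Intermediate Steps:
a = 5/4 ≈ 1.2500
l(D) = 21/10 (l(D) = -11/(-10) + 9/9 = -11*(-⅒) + 9*(⅑) = 11/10 + 1 = 21/10)
220*(99 + l(a)) = 220*(99 + 21/10) = 220*(1011/10) = 22242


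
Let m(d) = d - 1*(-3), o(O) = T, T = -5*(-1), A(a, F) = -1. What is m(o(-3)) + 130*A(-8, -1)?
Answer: -122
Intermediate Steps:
T = 5
o(O) = 5
m(d) = 3 + d (m(d) = d + 3 = 3 + d)
m(o(-3)) + 130*A(-8, -1) = (3 + 5) + 130*(-1) = 8 - 130 = -122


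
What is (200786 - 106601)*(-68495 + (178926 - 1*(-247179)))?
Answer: 33681497850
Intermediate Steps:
(200786 - 106601)*(-68495 + (178926 - 1*(-247179))) = 94185*(-68495 + (178926 + 247179)) = 94185*(-68495 + 426105) = 94185*357610 = 33681497850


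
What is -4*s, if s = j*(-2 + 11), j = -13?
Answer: 468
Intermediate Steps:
s = -117 (s = -13*(-2 + 11) = -13*9 = -117)
-4*s = -4*(-117) = 468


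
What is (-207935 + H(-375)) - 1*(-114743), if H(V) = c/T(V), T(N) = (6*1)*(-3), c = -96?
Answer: -279560/3 ≈ -93187.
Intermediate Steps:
T(N) = -18 (T(N) = 6*(-3) = -18)
H(V) = 16/3 (H(V) = -96/(-18) = -96*(-1/18) = 16/3)
(-207935 + H(-375)) - 1*(-114743) = (-207935 + 16/3) - 1*(-114743) = -623789/3 + 114743 = -279560/3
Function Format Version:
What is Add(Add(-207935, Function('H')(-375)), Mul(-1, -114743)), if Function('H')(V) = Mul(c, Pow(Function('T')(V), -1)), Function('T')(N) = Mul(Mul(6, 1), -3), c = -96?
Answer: Rational(-279560, 3) ≈ -93187.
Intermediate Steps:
Function('T')(N) = -18 (Function('T')(N) = Mul(6, -3) = -18)
Function('H')(V) = Rational(16, 3) (Function('H')(V) = Mul(-96, Pow(-18, -1)) = Mul(-96, Rational(-1, 18)) = Rational(16, 3))
Add(Add(-207935, Function('H')(-375)), Mul(-1, -114743)) = Add(Add(-207935, Rational(16, 3)), Mul(-1, -114743)) = Add(Rational(-623789, 3), 114743) = Rational(-279560, 3)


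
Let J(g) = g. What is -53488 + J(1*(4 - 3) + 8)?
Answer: -53479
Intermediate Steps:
-53488 + J(1*(4 - 3) + 8) = -53488 + (1*(4 - 3) + 8) = -53488 + (1*1 + 8) = -53488 + (1 + 8) = -53488 + 9 = -53479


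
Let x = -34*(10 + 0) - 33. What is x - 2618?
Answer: -2991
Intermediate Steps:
x = -373 (x = -34*10 - 33 = -340 - 33 = -373)
x - 2618 = -373 - 2618 = -2991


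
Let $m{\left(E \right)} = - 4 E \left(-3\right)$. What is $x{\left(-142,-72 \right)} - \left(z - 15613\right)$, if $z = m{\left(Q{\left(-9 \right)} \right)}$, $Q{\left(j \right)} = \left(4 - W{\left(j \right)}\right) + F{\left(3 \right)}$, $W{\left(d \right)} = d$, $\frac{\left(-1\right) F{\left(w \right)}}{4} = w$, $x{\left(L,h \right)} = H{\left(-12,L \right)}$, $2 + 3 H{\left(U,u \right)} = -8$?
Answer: $\frac{46793}{3} \approx 15598.0$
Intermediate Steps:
$H{\left(U,u \right)} = - \frac{10}{3}$ ($H{\left(U,u \right)} = - \frac{2}{3} + \frac{1}{3} \left(-8\right) = - \frac{2}{3} - \frac{8}{3} = - \frac{10}{3}$)
$x{\left(L,h \right)} = - \frac{10}{3}$
$F{\left(w \right)} = - 4 w$
$Q{\left(j \right)} = -8 - j$ ($Q{\left(j \right)} = \left(4 - j\right) - 12 = -8 - j$)
$m{\left(E \right)} = 12 E$
$z = 12$ ($z = 12 \left(-8 - -9\right) = 12 \left(-8 + 9\right) = 12 \cdot 1 = 12$)
$x{\left(-142,-72 \right)} - \left(z - 15613\right) = - \frac{10}{3} - \left(12 - 15613\right) = - \frac{10}{3} - -15601 = - \frac{10}{3} + 15601 = \frac{46793}{3}$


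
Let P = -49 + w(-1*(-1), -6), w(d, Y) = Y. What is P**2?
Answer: 3025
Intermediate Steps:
P = -55 (P = -49 - 6 = -55)
P**2 = (-55)**2 = 3025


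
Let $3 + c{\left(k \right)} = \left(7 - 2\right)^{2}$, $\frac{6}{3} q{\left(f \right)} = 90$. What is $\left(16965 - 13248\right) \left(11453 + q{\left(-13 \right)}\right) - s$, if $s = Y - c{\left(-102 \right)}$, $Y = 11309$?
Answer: $42726779$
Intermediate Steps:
$q{\left(f \right)} = 45$ ($q{\left(f \right)} = \frac{1}{2} \cdot 90 = 45$)
$c{\left(k \right)} = 22$ ($c{\left(k \right)} = -3 + \left(7 - 2\right)^{2} = -3 + 5^{2} = -3 + 25 = 22$)
$s = 11287$ ($s = 11309 - 22 = 11287$)
$\left(16965 - 13248\right) \left(11453 + q{\left(-13 \right)}\right) - s = \left(16965 - 13248\right) \left(11453 + 45\right) - 11287 = 3717 \cdot 11498 - 11287 = 42738066 - 11287 = 42726779$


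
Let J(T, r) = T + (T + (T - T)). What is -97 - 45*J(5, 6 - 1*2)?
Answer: -547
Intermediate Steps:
J(T, r) = 2*T (J(T, r) = T + (T + 0) = T + T = 2*T)
-97 - 45*J(5, 6 - 1*2) = -97 - 90*5 = -97 - 45*10 = -97 - 450 = -547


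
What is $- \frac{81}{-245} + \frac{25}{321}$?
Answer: $\frac{32126}{78645} \approx 0.40849$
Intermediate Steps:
$- \frac{81}{-245} + \frac{25}{321} = \left(-81\right) \left(- \frac{1}{245}\right) + 25 \cdot \frac{1}{321} = \frac{81}{245} + \frac{25}{321} = \frac{32126}{78645}$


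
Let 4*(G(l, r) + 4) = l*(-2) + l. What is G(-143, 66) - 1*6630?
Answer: -26393/4 ≈ -6598.3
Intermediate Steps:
G(l, r) = -4 - l/4 (G(l, r) = -4 + (l*(-2) + l)/4 = -4 + (-2*l + l)/4 = -4 + (-l)/4 = -4 - l/4)
G(-143, 66) - 1*6630 = (-4 - ¼*(-143)) - 1*6630 = (-4 + 143/4) - 6630 = 127/4 - 6630 = -26393/4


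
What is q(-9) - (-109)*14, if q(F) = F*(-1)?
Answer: 1535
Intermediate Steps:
q(F) = -F
q(-9) - (-109)*14 = -1*(-9) - (-109)*14 = 9 - 1*(-1526) = 9 + 1526 = 1535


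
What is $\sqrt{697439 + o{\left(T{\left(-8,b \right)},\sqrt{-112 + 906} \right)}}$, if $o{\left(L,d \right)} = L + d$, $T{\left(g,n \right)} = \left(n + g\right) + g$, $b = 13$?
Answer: $\sqrt{697436 + \sqrt{794}} \approx 835.14$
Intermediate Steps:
$T{\left(g,n \right)} = n + 2 g$ ($T{\left(g,n \right)} = \left(g + n\right) + g = n + 2 g$)
$\sqrt{697439 + o{\left(T{\left(-8,b \right)},\sqrt{-112 + 906} \right)}} = \sqrt{697439 + \left(\left(13 + 2 \left(-8\right)\right) + \sqrt{-112 + 906}\right)} = \sqrt{697439 + \left(\left(13 - 16\right) + \sqrt{794}\right)} = \sqrt{697439 - \left(3 - \sqrt{794}\right)} = \sqrt{697436 + \sqrt{794}}$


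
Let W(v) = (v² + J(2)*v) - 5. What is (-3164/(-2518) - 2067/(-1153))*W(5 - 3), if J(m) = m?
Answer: 13279197/1451627 ≈ 9.1478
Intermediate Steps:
W(v) = -5 + v² + 2*v (W(v) = (v² + 2*v) - 5 = -5 + v² + 2*v)
(-3164/(-2518) - 2067/(-1153))*W(5 - 3) = (-3164/(-2518) - 2067/(-1153))*(-5 + (5 - 3)² + 2*(5 - 3)) = (-3164*(-1/2518) - 2067*(-1/1153))*(-5 + 2² + 2*2) = (1582/1259 + 2067/1153)*(-5 + 4 + 4) = (4426399/1451627)*3 = 13279197/1451627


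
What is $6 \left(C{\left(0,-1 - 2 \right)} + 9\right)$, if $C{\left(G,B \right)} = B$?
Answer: $36$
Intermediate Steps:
$6 \left(C{\left(0,-1 - 2 \right)} + 9\right) = 6 \left(\left(-1 - 2\right) + 9\right) = 6 \left(-3 + 9\right) = 6 \cdot 6 = 36$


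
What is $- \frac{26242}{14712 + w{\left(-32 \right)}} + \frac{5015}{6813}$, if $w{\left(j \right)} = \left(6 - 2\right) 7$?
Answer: $- \frac{52432823}{50211810} \approx -1.0442$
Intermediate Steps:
$w{\left(j \right)} = 28$ ($w{\left(j \right)} = 4 \cdot 7 = 28$)
$- \frac{26242}{14712 + w{\left(-32 \right)}} + \frac{5015}{6813} = - \frac{26242}{14712 + 28} + \frac{5015}{6813} = - \frac{26242}{14740} + 5015 \cdot \frac{1}{6813} = \left(-26242\right) \frac{1}{14740} + \frac{5015}{6813} = - \frac{13121}{7370} + \frac{5015}{6813} = - \frac{52432823}{50211810}$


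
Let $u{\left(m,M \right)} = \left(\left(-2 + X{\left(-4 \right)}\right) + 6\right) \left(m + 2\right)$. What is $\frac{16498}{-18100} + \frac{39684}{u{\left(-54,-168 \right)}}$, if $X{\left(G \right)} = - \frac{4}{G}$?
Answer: $- \frac{18064247}{117650} \approx -153.54$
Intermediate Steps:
$u{\left(m,M \right)} = 10 + 5 m$ ($u{\left(m,M \right)} = \left(\left(-2 - \frac{4}{-4}\right) + 6\right) \left(m + 2\right) = \left(\left(-2 - -1\right) + 6\right) \left(2 + m\right) = \left(\left(-2 + 1\right) + 6\right) \left(2 + m\right) = \left(-1 + 6\right) \left(2 + m\right) = 5 \left(2 + m\right) = 10 + 5 m$)
$\frac{16498}{-18100} + \frac{39684}{u{\left(-54,-168 \right)}} = \frac{16498}{-18100} + \frac{39684}{10 + 5 \left(-54\right)} = 16498 \left(- \frac{1}{18100}\right) + \frac{39684}{10 - 270} = - \frac{8249}{9050} + \frac{39684}{-260} = - \frac{8249}{9050} + 39684 \left(- \frac{1}{260}\right) = - \frac{8249}{9050} - \frac{9921}{65} = - \frac{18064247}{117650}$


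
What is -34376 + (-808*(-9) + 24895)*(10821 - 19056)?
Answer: -264929621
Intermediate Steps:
-34376 + (-808*(-9) + 24895)*(10821 - 19056) = -34376 + (7272 + 24895)*(-8235) = -34376 + 32167*(-8235) = -34376 - 264895245 = -264929621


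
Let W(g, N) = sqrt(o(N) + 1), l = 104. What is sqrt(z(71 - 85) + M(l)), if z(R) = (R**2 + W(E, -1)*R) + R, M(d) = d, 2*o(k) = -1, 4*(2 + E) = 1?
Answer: sqrt(286 - 7*sqrt(2)) ≈ 16.616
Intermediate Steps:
E = -7/4 (E = -2 + (1/4)*1 = -2 + 1/4 = -7/4 ≈ -1.7500)
o(k) = -1/2 (o(k) = (1/2)*(-1) = -1/2)
W(g, N) = sqrt(2)/2 (W(g, N) = sqrt(-1/2 + 1) = sqrt(1/2) = sqrt(2)/2)
z(R) = R + R**2 + R*sqrt(2)/2 (z(R) = (R**2 + (sqrt(2)/2)*R) + R = (R**2 + R*sqrt(2)/2) + R = R + R**2 + R*sqrt(2)/2)
sqrt(z(71 - 85) + M(l)) = sqrt((71 - 85)*(2 + sqrt(2) + 2*(71 - 85))/2 + 104) = sqrt((1/2)*(-14)*(2 + sqrt(2) + 2*(-14)) + 104) = sqrt((1/2)*(-14)*(2 + sqrt(2) - 28) + 104) = sqrt((1/2)*(-14)*(-26 + sqrt(2)) + 104) = sqrt((182 - 7*sqrt(2)) + 104) = sqrt(286 - 7*sqrt(2))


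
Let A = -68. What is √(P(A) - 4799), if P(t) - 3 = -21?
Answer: I*√4817 ≈ 69.405*I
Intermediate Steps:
P(t) = -18 (P(t) = 3 - 21 = -18)
√(P(A) - 4799) = √(-18 - 4799) = √(-4817) = I*√4817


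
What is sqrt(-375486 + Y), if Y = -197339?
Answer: 5*I*sqrt(22913) ≈ 756.85*I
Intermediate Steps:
sqrt(-375486 + Y) = sqrt(-375486 - 197339) = sqrt(-572825) = 5*I*sqrt(22913)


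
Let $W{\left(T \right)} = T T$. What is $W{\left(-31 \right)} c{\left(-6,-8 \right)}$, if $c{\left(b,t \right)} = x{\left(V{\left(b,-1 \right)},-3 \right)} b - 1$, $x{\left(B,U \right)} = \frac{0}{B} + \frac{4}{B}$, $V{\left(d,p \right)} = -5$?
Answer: $\frac{18259}{5} \approx 3651.8$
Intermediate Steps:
$W{\left(T \right)} = T^{2}$
$x{\left(B,U \right)} = \frac{4}{B}$ ($x{\left(B,U \right)} = 0 + \frac{4}{B} = \frac{4}{B}$)
$c{\left(b,t \right)} = -1 - \frac{4 b}{5}$ ($c{\left(b,t \right)} = \frac{4}{-5} b - 1 = 4 \left(- \frac{1}{5}\right) b - 1 = - \frac{4 b}{5} - 1 = -1 - \frac{4 b}{5}$)
$W{\left(-31 \right)} c{\left(-6,-8 \right)} = \left(-31\right)^{2} \left(-1 - - \frac{24}{5}\right) = 961 \left(-1 + \frac{24}{5}\right) = 961 \cdot \frac{19}{5} = \frac{18259}{5}$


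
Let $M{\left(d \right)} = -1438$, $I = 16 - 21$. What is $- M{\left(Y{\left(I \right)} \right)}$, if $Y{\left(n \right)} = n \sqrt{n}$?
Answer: $1438$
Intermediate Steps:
$I = -5$
$Y{\left(n \right)} = n^{\frac{3}{2}}$
$- M{\left(Y{\left(I \right)} \right)} = \left(-1\right) \left(-1438\right) = 1438$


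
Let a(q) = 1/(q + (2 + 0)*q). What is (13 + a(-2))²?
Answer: 5929/36 ≈ 164.69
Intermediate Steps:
a(q) = 1/(3*q) (a(q) = 1/(q + 2*q) = 1/(3*q))
(13 + a(-2))² = (13 + (⅓)/(-2))² = (13 + (⅓)*(-½))² = (13 - ⅙)² = (77/6)² = 5929/36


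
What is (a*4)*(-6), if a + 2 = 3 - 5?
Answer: 96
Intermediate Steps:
a = -4 (a = -2 + (3 - 5) = -2 - 2 = -4)
(a*4)*(-6) = -4*4*(-6) = -16*(-6) = 96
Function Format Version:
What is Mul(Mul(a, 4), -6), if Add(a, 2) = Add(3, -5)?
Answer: 96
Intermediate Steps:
a = -4 (a = Add(-2, Add(3, -5)) = Add(-2, -2) = -4)
Mul(Mul(a, 4), -6) = Mul(Mul(-4, 4), -6) = Mul(-16, -6) = 96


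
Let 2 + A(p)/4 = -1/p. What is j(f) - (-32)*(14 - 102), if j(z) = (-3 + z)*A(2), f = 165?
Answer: -4436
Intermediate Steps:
A(p) = -8 - 4/p (A(p) = -8 + 4*(-1/p) = -8 - 4/p)
j(z) = 30 - 10*z (j(z) = (-3 + z)*(-8 - 4/2) = (-3 + z)*(-8 - 4*½) = (-3 + z)*(-8 - 2) = (-3 + z)*(-10) = 30 - 10*z)
j(f) - (-32)*(14 - 102) = (30 - 10*165) - (-32)*(14 - 102) = (30 - 1650) - (-32)*(-88) = -1620 - 1*2816 = -1620 - 2816 = -4436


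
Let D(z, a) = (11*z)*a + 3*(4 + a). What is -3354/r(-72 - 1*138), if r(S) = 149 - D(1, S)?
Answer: -3354/3077 ≈ -1.0900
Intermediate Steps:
D(z, a) = 12 + 3*a + 11*a*z (D(z, a) = 11*a*z + (12 + 3*a) = 12 + 3*a + 11*a*z)
r(S) = 137 - 14*S (r(S) = 149 - (12 + 3*S + 11*S*1) = 149 - (12 + 3*S + 11*S) = 149 - (12 + 14*S) = 149 + (-12 - 14*S) = 137 - 14*S)
-3354/r(-72 - 1*138) = -3354/(137 - 14*(-72 - 1*138)) = -3354/(137 - 14*(-72 - 138)) = -3354/(137 - 14*(-210)) = -3354/(137 + 2940) = -3354/3077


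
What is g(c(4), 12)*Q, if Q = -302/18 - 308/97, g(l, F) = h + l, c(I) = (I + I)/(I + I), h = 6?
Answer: -121933/873 ≈ -139.67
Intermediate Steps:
c(I) = 1 (c(I) = (2*I)/((2*I)) = (2*I)*(1/(2*I)) = 1)
g(l, F) = 6 + l
Q = -17419/873 (Q = -302*1/18 - 308*1/97 = -151/9 - 308/97 = -17419/873 ≈ -19.953)
g(c(4), 12)*Q = (6 + 1)*(-17419/873) = 7*(-17419/873) = -121933/873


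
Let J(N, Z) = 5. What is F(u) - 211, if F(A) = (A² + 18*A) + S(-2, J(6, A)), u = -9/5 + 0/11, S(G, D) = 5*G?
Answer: -6254/25 ≈ -250.16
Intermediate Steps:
u = -9/5 (u = -9*⅕ + 0*(1/11) = -9/5 + 0 = -9/5 ≈ -1.8000)
F(A) = -10 + A² + 18*A (F(A) = (A² + 18*A) + 5*(-2) = (A² + 18*A) - 10 = -10 + A² + 18*A)
F(u) - 211 = (-10 + (-9/5)² + 18*(-9/5)) - 211 = (-10 + 81/25 - 162/5) - 211 = -979/25 - 211 = -6254/25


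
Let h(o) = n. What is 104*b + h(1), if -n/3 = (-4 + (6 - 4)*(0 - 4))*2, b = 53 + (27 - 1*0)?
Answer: 8392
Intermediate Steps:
b = 80 (b = 53 + (27 + 0) = 53 + 27 = 80)
n = 72 (n = -3*(-4 + (6 - 4)*(0 - 4))*2 = -3*(-4 + 2*(-4))*2 = -3*(-4 - 8)*2 = -(-36)*2 = -3*(-24) = 72)
h(o) = 72
104*b + h(1) = 104*80 + 72 = 8320 + 72 = 8392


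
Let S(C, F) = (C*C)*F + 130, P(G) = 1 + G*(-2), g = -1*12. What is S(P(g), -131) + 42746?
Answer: -38999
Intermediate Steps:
g = -12
P(G) = 1 - 2*G
S(C, F) = 130 + F*C² (S(C, F) = C²*F + 130 = F*C² + 130 = 130 + F*C²)
S(P(g), -131) + 42746 = (130 - 131*(1 - 2*(-12))²) + 42746 = (130 - 131*(1 + 24)²) + 42746 = (130 - 131*25²) + 42746 = (130 - 131*625) + 42746 = (130 - 81875) + 42746 = -81745 + 42746 = -38999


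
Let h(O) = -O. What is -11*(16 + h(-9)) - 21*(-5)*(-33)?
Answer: -3740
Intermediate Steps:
-11*(16 + h(-9)) - 21*(-5)*(-33) = -11*(16 - 1*(-9)) - 21*(-5)*(-33) = -11*(16 + 9) + 105*(-33) = -11*25 - 3465 = -275 - 3465 = -3740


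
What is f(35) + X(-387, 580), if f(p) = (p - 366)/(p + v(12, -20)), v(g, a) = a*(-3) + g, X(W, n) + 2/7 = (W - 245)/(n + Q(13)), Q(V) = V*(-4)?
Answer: -226217/49434 ≈ -4.5761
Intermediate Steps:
Q(V) = -4*V
X(W, n) = -2/7 + (-245 + W)/(-52 + n) (X(W, n) = -2/7 + (W - 245)/(n - 4*13) = -2/7 + (-245 + W)/(n - 52) = -2/7 + (-245 + W)/(-52 + n))
v(g, a) = g - 3*a (v(g, a) = -3*a + g = g - 3*a)
f(p) = (-366 + p)/(72 + p) (f(p) = (p - 366)/(p + (12 - 3*(-20))) = (-366 + p)/(p + (12 + 60)) = (-366 + p)/(p + 72) = (-366 + p)/(72 + p))
f(35) + X(-387, 580) = (-366 + 35)/(72 + 35) + (-1611 - 2*580 + 7*(-387))/(7*(-52 + 580)) = -331/107 + (⅐)*(-1611 - 1160 - 2709)/528 = (1/107)*(-331) + (⅐)*(1/528)*(-5480) = -331/107 - 685/462 = -226217/49434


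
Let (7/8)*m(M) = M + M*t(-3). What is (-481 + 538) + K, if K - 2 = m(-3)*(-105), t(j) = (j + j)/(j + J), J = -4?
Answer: 5093/7 ≈ 727.57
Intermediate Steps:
t(j) = 2*j/(-4 + j) (t(j) = (j + j)/(j - 4) = (2*j)/(-4 + j) = 2*j/(-4 + j))
m(M) = 104*M/49 (m(M) = 8*(M + M*(2*(-3)/(-4 - 3)))/7 = 8*(M + M*(2*(-3)/(-7)))/7 = 8*(M + M*(2*(-3)*(-⅐)))/7 = 8*(M + M*(6/7))/7 = 8*(M + 6*M/7)/7 = 8*(13*M/7)/7 = 104*M/49)
K = 4694/7 (K = 2 + ((104/49)*(-3))*(-105) = 2 - 312/49*(-105) = 2 + 4680/7 = 4694/7 ≈ 670.57)
(-481 + 538) + K = (-481 + 538) + 4694/7 = 57 + 4694/7 = 5093/7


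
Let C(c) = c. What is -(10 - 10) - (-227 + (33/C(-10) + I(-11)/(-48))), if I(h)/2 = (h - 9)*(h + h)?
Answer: 7459/30 ≈ 248.63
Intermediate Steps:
I(h) = 4*h*(-9 + h) (I(h) = 2*((h - 9)*(h + h)) = 2*((-9 + h)*(2*h)) = 2*(2*h*(-9 + h)) = 4*h*(-9 + h))
-(10 - 10) - (-227 + (33/C(-10) + I(-11)/(-48))) = -(10 - 10) - (-227 + (33/(-10) + (4*(-11)*(-9 - 11))/(-48))) = -1*0 - (-227 + (33*(-⅒) + (4*(-11)*(-20))*(-1/48))) = 0 - (-227 + (-33/10 + 880*(-1/48))) = 0 - (-227 + (-33/10 - 55/3)) = 0 - (-227 - 649/30) = 0 - 1*(-7459/30) = 0 + 7459/30 = 7459/30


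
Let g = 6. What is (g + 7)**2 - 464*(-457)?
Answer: 212217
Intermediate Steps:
(g + 7)**2 - 464*(-457) = (6 + 7)**2 - 464*(-457) = 13**2 + 212048 = 169 + 212048 = 212217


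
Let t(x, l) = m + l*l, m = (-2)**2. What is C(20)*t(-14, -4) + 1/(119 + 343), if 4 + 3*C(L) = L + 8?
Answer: 73921/462 ≈ 160.00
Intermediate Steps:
m = 4
C(L) = 4/3 + L/3 (C(L) = -4/3 + (L + 8)/3 = -4/3 + (8 + L)/3 = -4/3 + (8/3 + L/3) = 4/3 + L/3)
t(x, l) = 4 + l**2 (t(x, l) = 4 + l*l = 4 + l**2)
C(20)*t(-14, -4) + 1/(119 + 343) = (4/3 + (1/3)*20)*(4 + (-4)**2) + 1/(119 + 343) = (4/3 + 20/3)*(4 + 16) + 1/462 = 8*20 + 1/462 = 160 + 1/462 = 73921/462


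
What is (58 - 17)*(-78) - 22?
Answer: -3220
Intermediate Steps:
(58 - 17)*(-78) - 22 = 41*(-78) - 22 = -3198 - 22 = -3220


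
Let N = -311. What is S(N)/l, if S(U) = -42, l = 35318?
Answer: -21/17659 ≈ -0.0011892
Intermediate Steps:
S(N)/l = -42/35318 = -42*1/35318 = -21/17659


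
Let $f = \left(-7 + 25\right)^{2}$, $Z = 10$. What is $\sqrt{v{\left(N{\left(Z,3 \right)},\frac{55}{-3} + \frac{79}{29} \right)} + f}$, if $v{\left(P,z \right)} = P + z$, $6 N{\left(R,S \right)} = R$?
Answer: $\frac{5 \sqrt{93873}}{87} \approx 17.608$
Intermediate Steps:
$N{\left(R,S \right)} = \frac{R}{6}$
$f = 324$ ($f = 18^{2} = 324$)
$\sqrt{v{\left(N{\left(Z,3 \right)},\frac{55}{-3} + \frac{79}{29} \right)} + f} = \sqrt{\left(\frac{1}{6} \cdot 10 + \left(\frac{55}{-3} + \frac{79}{29}\right)\right) + 324} = \sqrt{\left(\frac{5}{3} + \left(55 \left(- \frac{1}{3}\right) + 79 \cdot \frac{1}{29}\right)\right) + 324} = \sqrt{\left(\frac{5}{3} + \left(- \frac{55}{3} + \frac{79}{29}\right)\right) + 324} = \sqrt{\left(\frac{5}{3} - \frac{1358}{87}\right) + 324} = \sqrt{- \frac{1213}{87} + 324} = \sqrt{\frac{26975}{87}} = \frac{5 \sqrt{93873}}{87}$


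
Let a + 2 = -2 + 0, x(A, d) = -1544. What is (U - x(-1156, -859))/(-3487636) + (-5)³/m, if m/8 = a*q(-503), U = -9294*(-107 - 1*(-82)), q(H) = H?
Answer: -1050178081/14034247264 ≈ -0.074830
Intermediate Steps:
a = -4 (a = -2 + (-2 + 0) = -2 - 2 = -4)
U = 232350 (U = -9294*(-107 + 82) = -9294*(-25) = 232350)
m = 16096 (m = 8*(-4*(-503)) = 8*2012 = 16096)
(U - x(-1156, -859))/(-3487636) + (-5)³/m = (232350 - 1*(-1544))/(-3487636) + (-5)³/16096 = (232350 + 1544)*(-1/3487636) - 125*1/16096 = 233894*(-1/3487636) - 125/16096 = -116947/1743818 - 125/16096 = -1050178081/14034247264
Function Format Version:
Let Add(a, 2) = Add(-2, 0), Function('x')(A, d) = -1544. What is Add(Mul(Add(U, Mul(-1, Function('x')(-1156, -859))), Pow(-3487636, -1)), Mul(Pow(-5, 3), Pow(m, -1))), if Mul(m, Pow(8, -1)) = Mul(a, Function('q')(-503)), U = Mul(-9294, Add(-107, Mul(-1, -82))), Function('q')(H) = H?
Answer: Rational(-1050178081, 14034247264) ≈ -0.074830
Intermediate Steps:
a = -4 (a = Add(-2, Add(-2, 0)) = Add(-2, -2) = -4)
U = 232350 (U = Mul(-9294, Add(-107, 82)) = Mul(-9294, -25) = 232350)
m = 16096 (m = Mul(8, Mul(-4, -503)) = Mul(8, 2012) = 16096)
Add(Mul(Add(U, Mul(-1, Function('x')(-1156, -859))), Pow(-3487636, -1)), Mul(Pow(-5, 3), Pow(m, -1))) = Add(Mul(Add(232350, Mul(-1, -1544)), Pow(-3487636, -1)), Mul(Pow(-5, 3), Pow(16096, -1))) = Add(Mul(Add(232350, 1544), Rational(-1, 3487636)), Mul(-125, Rational(1, 16096))) = Add(Mul(233894, Rational(-1, 3487636)), Rational(-125, 16096)) = Add(Rational(-116947, 1743818), Rational(-125, 16096)) = Rational(-1050178081, 14034247264)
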